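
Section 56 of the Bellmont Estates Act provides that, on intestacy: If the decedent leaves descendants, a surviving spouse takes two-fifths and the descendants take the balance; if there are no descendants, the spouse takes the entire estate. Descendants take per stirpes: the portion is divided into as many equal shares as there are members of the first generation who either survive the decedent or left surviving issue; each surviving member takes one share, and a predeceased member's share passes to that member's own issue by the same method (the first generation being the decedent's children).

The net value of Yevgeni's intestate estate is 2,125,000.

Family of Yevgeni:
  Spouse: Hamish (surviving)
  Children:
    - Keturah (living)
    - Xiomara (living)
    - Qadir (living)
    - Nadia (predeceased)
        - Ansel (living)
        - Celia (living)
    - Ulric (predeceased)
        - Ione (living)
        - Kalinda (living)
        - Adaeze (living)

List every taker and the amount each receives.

Hamish takes two-fifths of 2,125,000 = 850,000. The remaining 1,275,000 passes to the descendants.
The descendants' portion (1,275,000) is divided into 5 shares of 255,000: Keturah, Xiomara, and Qadir each take 255,000; Nadia's 255,000 share passes to Nadia's issue; Ulric's 255,000 share passes to Ulric's issue.
Nadia's share (255,000) is divided into 2 shares of 127,500: Ansel and Celia each take 127,500.
Ulric's share (255,000) is divided into 3 shares of 85,000: Ione, Kalinda, and Adaeze each take 85,000.

Hamish: 850,000; Keturah: 255,000; Xiomara: 255,000; Qadir: 255,000; Ansel: 127,500; Celia: 127,500; Ione: 85,000; Kalinda: 85,000; Adaeze: 85,000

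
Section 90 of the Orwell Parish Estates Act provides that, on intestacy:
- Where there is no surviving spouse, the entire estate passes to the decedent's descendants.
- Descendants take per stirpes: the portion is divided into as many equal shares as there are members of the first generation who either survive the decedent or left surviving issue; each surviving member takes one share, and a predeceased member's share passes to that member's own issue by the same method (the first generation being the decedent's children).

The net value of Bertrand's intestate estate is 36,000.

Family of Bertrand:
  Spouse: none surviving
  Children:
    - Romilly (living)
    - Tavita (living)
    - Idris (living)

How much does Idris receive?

Idris receives 12,000.

The entire 36,000 passes to the descendants.
That amount (36,000) is divided into 3 shares of 12,000: Romilly, Tavita, and Idris each take 12,000.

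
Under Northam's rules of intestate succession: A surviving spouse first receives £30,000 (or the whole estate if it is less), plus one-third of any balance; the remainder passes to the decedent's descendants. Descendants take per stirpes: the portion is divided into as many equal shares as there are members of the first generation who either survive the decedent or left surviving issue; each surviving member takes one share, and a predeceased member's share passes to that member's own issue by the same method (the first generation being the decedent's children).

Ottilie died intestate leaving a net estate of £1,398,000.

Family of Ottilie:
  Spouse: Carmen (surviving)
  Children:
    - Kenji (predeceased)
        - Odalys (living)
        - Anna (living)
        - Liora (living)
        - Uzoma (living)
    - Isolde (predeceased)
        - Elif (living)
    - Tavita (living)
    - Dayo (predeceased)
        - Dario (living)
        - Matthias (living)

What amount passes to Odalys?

Odalys receives £57,000.

Carmen first takes £30,000, leaving a balance of £1,368,000. Carmen then takes one-third of the balance (£456,000), for a total of £486,000. The remaining £912,000 passes to the descendants.
The descendants' portion (£912,000) is divided into 4 shares of £228,000: Tavita takes £228,000; Kenji's £228,000 share passes to Kenji's issue; Isolde's £228,000 share passes to Isolde's issue; Dayo's £228,000 share passes to Dayo's issue.
Kenji's share (£228,000) is divided into 4 shares of £57,000: Odalys, Anna, Liora, and Uzoma each take £57,000.
Isolde's share (£228,000) passes entirely to Elif.
Dayo's share (£228,000) is divided into 2 shares of £114,000: Dario and Matthias each take £114,000.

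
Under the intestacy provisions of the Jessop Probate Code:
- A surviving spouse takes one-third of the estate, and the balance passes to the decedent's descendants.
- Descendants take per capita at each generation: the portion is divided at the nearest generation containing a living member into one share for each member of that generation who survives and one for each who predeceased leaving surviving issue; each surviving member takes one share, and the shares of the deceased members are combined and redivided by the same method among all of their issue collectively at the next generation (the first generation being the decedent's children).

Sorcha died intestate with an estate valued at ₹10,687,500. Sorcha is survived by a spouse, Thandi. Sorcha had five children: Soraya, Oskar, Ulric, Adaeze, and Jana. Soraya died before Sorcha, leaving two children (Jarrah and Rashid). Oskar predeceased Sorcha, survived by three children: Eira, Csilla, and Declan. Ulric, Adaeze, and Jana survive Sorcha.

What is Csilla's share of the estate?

Csilla receives ₹570,000.

Thandi takes one-third of ₹10,687,500 = ₹3,562,500. The remaining ₹7,125,000 passes to the descendants.
The descendants' portion (₹7,125,000) is divided at the children's generation into 5 shares of ₹1,425,000. Ulric, Adaeze, and Jana each take ₹1,425,000. The 2 shares of the deceased (Soraya and Oskar) are combined into a pool of ₹2,850,000.
That pool (₹2,850,000) is divided at the grandchildren's generation equally among Jarrah, Rashid, Eira, Csilla, and Declan: ₹570,000 each.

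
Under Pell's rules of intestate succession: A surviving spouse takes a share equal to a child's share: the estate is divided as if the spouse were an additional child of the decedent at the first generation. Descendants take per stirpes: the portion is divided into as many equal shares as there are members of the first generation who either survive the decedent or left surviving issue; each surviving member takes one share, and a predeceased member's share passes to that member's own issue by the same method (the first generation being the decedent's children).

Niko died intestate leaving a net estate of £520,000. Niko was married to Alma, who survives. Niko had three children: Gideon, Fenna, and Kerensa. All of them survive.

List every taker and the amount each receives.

The spouse counts as an additional share at the children's level, so there are 4 primary shares of £130,000. Alma takes one such share (£130,000).
The children's combined portion (£390,000) is divided into 3 shares of £130,000: Gideon, Fenna, and Kerensa each take £130,000.

Alma: £130,000; Gideon: £130,000; Fenna: £130,000; Kerensa: £130,000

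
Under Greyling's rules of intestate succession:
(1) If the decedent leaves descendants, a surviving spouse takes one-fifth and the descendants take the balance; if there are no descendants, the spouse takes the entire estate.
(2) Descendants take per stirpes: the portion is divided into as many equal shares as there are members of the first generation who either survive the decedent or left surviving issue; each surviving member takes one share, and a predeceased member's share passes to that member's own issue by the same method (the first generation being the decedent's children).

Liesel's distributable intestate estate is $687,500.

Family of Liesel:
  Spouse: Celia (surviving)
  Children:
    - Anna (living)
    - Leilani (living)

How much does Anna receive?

Anna receives $275,000.

Celia takes one-fifth of $687,500 = $137,500. The remaining $550,000 passes to the descendants.
The descendants' portion ($550,000) is divided into 2 shares of $275,000: Anna and Leilani each take $275,000.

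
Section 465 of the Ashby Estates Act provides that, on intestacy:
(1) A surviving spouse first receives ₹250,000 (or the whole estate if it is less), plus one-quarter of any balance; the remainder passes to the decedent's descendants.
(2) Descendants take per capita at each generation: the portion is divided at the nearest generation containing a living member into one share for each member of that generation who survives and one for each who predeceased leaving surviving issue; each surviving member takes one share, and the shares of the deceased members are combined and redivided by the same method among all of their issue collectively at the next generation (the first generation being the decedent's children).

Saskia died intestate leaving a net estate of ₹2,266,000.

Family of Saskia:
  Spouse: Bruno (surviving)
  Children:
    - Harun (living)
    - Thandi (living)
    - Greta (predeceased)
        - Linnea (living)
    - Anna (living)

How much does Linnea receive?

Bruno first takes ₹250,000, leaving a balance of ₹2,016,000. Bruno then takes one-quarter of the balance (₹504,000), for a total of ₹754,000. The remaining ₹1,512,000 passes to the descendants.
The descendants' portion (₹1,512,000) is divided at the children's generation into 4 shares of ₹378,000. Harun, Thandi, and Anna each take ₹378,000. The remaining share for the deceased Greta (₹378,000) is carried to the next generation.
That pool (₹378,000) passes entirely to Linnea, the sole taker at the grandchildren's generation.

Linnea receives ₹378,000.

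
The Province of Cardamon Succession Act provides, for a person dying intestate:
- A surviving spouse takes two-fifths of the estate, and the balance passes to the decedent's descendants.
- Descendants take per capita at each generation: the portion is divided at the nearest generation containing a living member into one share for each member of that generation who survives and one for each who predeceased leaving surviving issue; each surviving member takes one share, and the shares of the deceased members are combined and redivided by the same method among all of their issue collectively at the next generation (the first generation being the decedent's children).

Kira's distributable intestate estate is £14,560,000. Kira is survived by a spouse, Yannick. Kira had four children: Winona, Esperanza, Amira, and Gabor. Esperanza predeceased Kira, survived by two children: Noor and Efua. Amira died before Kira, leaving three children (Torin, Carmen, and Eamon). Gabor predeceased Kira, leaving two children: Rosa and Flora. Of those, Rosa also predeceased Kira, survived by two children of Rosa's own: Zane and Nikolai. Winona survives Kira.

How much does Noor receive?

Noor receives £936,000.

Yannick takes two-fifths of £14,560,000 = £5,824,000. The remaining £8,736,000 passes to the descendants.
The descendants' portion (£8,736,000) is divided at the children's generation into 4 shares of £2,184,000. Winona takes £2,184,000. The 3 shares of the deceased (Esperanza, Amira, and Gabor) are combined into a pool of £6,552,000.
That pool (£6,552,000) is divided at the grandchildren's generation into 7 shares of £936,000. Noor, Efua, Torin, Carmen, Eamon, and Flora each take £936,000. The remaining share for the deceased Rosa (£936,000) is carried to the next generation.
That pool (£936,000) is divided at the great-grandchildren's generation equally among Zane and Nikolai: £468,000 each.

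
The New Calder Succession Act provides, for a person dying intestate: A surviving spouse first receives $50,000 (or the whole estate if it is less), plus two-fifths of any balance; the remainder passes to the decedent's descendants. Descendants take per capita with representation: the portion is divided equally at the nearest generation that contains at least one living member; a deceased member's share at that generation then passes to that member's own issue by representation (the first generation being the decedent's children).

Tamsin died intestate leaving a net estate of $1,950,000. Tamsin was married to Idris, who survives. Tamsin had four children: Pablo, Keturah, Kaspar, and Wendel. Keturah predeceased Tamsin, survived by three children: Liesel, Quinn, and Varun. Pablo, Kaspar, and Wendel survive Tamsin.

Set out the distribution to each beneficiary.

Idris: $810,000; Pablo: $285,000; Liesel: $95,000; Quinn: $95,000; Varun: $95,000; Kaspar: $285,000; Wendel: $285,000

Idris first takes $50,000, leaving a balance of $1,900,000. Idris then takes two-fifths of the balance ($760,000), for a total of $810,000. The remaining $1,140,000 passes to the descendants.
The descendants' portion ($1,140,000) is divided into 4 shares of $285,000: Pablo, Kaspar, and Wendel each take $285,000; Keturah's $285,000 share passes to Keturah's issue.
Keturah's share ($285,000) is divided into 3 shares of $95,000: Liesel, Quinn, and Varun each take $95,000.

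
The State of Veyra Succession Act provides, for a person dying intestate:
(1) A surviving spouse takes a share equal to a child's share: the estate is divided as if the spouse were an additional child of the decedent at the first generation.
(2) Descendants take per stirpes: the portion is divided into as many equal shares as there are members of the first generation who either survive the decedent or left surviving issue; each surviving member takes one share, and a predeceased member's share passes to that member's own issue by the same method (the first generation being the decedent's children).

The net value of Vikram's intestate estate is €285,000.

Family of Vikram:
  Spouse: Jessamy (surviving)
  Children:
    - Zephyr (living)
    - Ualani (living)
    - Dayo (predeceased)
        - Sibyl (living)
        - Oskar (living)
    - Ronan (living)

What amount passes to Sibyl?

The spouse counts as an additional share at the children's level, so there are 5 primary shares of €57,000. Jessamy takes one such share (€57,000).
The children's combined portion (€228,000) is divided into 4 shares of €57,000: Zephyr, Ualani, and Ronan each take €57,000; Dayo's €57,000 share passes to Dayo's issue.
Dayo's share (€57,000) is divided into 2 shares of €28,500: Sibyl and Oskar each take €28,500.

Sibyl receives €28,500.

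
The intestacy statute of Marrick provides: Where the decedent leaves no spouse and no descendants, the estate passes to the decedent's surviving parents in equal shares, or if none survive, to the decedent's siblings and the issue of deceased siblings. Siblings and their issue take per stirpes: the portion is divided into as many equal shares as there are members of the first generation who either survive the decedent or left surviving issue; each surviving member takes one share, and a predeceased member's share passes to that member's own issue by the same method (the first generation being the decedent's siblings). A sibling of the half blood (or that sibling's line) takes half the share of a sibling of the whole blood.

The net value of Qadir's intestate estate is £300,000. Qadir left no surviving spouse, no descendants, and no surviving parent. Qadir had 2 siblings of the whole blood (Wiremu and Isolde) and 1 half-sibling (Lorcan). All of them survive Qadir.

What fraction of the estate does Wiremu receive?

Wiremu receives 2/5 of the estate.

The entire £300,000 passes to the siblings and their issue.
Counting each half-blood sibling's line as half a unit, there are 5/2 units in £300,000, so one unit is £120,000. Whole-blood lines (Wiremu and Isolde) take £120,000 each; half-blood lines (Lorcan) take £60,000 each.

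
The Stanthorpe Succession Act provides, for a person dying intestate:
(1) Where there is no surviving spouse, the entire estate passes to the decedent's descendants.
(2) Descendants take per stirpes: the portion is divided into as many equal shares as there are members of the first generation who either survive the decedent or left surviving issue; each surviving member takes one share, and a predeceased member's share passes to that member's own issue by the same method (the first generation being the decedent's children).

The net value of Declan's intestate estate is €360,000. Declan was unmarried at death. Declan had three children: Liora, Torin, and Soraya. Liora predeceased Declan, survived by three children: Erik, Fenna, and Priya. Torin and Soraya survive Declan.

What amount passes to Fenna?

The entire €360,000 passes to the descendants.
That amount (€360,000) is divided into 3 shares of €120,000: Torin and Soraya each take €120,000; Liora's €120,000 share passes to Liora's issue.
Liora's share (€120,000) is divided into 3 shares of €40,000: Erik, Fenna, and Priya each take €40,000.

Fenna receives €40,000.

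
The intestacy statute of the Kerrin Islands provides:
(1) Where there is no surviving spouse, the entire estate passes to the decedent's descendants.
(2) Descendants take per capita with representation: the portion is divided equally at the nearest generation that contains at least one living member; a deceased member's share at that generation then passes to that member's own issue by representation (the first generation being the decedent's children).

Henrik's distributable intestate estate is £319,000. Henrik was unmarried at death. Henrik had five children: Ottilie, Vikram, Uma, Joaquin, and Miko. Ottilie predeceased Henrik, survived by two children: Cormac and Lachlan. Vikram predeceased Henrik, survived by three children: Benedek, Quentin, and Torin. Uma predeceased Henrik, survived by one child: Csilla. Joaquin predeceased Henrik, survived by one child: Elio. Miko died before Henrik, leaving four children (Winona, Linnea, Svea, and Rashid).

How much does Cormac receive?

The entire £319,000 passes to the descendants.
No child survives, so the initial division is made at the grandchildren's generation.
That amount (£319,000) is divided into 11 shares of £29,000: Cormac, Lachlan, Benedek, Quentin, Torin, Csilla, Elio, Winona, Linnea, Svea, and Rashid each take £29,000.

Cormac receives £29,000.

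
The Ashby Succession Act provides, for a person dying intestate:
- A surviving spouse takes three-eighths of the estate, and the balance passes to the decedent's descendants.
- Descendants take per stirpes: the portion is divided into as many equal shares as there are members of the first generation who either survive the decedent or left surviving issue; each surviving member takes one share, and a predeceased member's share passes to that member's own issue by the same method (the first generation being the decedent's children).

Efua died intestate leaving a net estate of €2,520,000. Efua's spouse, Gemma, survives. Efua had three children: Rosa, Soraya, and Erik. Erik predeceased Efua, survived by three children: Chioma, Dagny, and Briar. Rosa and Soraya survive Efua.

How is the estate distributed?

Gemma takes three-eighths of €2,520,000 = €945,000. The remaining €1,575,000 passes to the descendants.
The descendants' portion (€1,575,000) is divided into 3 shares of €525,000: Rosa and Soraya each take €525,000; Erik's €525,000 share passes to Erik's issue.
Erik's share (€525,000) is divided into 3 shares of €175,000: Chioma, Dagny, and Briar each take €175,000.

Gemma: €945,000; Rosa: €525,000; Soraya: €525,000; Chioma: €175,000; Dagny: €175,000; Briar: €175,000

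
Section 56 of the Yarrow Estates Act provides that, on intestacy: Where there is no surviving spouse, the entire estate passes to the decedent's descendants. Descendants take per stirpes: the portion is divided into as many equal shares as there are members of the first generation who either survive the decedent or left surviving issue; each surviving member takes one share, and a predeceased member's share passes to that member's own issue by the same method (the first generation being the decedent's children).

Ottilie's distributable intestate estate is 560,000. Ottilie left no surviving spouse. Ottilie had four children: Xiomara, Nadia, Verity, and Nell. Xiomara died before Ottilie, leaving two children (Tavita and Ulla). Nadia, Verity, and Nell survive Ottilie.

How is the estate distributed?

The entire 560,000 passes to the descendants.
That amount (560,000) is divided into 4 shares of 140,000: Nadia, Verity, and Nell each take 140,000; Xiomara's 140,000 share passes to Xiomara's issue.
Xiomara's share (140,000) is divided into 2 shares of 70,000: Tavita and Ulla each take 70,000.

Tavita: 70,000; Ulla: 70,000; Nadia: 140,000; Verity: 140,000; Nell: 140,000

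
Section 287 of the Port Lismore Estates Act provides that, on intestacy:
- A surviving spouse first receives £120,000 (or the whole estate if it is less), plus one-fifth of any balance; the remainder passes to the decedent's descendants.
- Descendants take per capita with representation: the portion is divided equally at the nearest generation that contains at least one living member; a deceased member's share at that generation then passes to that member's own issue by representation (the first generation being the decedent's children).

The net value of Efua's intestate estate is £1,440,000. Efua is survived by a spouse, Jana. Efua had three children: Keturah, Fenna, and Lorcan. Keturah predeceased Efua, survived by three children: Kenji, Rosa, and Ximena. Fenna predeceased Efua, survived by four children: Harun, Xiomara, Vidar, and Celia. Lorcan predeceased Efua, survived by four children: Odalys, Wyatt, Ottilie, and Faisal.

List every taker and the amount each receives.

Jana first takes £120,000, leaving a balance of £1,320,000. Jana then takes one-fifth of the balance (£264,000), for a total of £384,000. The remaining £1,056,000 passes to the descendants.
No child survives, so the initial division is made at the grandchildren's generation.
The descendants' portion (£1,056,000) is divided into 11 shares of £96,000: Kenji, Rosa, Ximena, Harun, Xiomara, Vidar, Celia, Odalys, Wyatt, Ottilie, and Faisal each take £96,000.

Jana: £384,000; Kenji: £96,000; Rosa: £96,000; Ximena: £96,000; Harun: £96,000; Xiomara: £96,000; Vidar: £96,000; Celia: £96,000; Odalys: £96,000; Wyatt: £96,000; Ottilie: £96,000; Faisal: £96,000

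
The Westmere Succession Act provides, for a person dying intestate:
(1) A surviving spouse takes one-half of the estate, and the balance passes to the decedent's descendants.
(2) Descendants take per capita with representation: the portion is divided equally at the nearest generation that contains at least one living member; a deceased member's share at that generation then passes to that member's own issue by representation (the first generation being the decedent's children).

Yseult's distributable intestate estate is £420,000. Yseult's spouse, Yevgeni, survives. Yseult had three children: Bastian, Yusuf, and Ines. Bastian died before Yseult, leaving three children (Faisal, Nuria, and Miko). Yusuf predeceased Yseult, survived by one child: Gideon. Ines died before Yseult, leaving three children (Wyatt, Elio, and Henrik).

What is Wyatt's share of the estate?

Yevgeni takes one-half of £420,000 = £210,000. The remaining £210,000 passes to the descendants.
No child survives, so the initial division is made at the grandchildren's generation.
The descendants' portion (£210,000) is divided into 7 shares of £30,000: Faisal, Nuria, Miko, Gideon, Wyatt, Elio, and Henrik each take £30,000.

Wyatt receives £30,000.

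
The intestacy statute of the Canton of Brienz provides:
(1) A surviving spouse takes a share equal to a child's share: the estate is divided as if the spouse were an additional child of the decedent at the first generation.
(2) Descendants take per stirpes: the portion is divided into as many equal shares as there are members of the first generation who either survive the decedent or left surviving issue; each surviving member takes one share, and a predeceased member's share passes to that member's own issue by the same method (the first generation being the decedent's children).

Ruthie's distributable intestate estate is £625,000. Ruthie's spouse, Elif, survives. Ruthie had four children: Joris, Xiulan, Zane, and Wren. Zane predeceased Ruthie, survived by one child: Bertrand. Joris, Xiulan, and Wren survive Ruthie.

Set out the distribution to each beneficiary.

Elif: £125,000; Joris: £125,000; Xiulan: £125,000; Bertrand: £125,000; Wren: £125,000

The spouse counts as an additional share at the children's level, so there are 5 primary shares of £125,000. Elif takes one such share (£125,000).
The children's combined portion (£500,000) is divided into 4 shares of £125,000: Joris, Xiulan, and Wren each take £125,000; Zane's £125,000 share passes to Zane's issue.
Zane's share (£125,000) passes entirely to Bertrand.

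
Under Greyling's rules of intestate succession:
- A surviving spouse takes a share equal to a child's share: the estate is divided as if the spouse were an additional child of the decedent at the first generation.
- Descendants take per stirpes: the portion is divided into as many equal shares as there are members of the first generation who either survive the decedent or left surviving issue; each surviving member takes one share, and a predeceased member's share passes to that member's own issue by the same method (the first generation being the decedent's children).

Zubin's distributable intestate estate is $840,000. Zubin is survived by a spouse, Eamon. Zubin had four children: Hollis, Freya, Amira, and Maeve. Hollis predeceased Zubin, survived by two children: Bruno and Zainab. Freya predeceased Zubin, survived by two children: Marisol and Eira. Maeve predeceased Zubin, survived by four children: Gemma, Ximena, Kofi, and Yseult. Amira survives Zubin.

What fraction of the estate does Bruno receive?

Bruno receives 1/10 of the estate.

The spouse counts as an additional share at the children's level, so there are 5 primary shares of $168,000. Eamon takes one such share ($168,000).
The children's combined portion ($672,000) is divided into 4 shares of $168,000: Amira takes $168,000; Hollis's $168,000 share passes to Hollis's issue; Freya's $168,000 share passes to Freya's issue; Maeve's $168,000 share passes to Maeve's issue.
Hollis's share ($168,000) is divided into 2 shares of $84,000: Bruno and Zainab each take $84,000.
Freya's share ($168,000) is divided into 2 shares of $84,000: Marisol and Eira each take $84,000.
Maeve's share ($168,000) is divided into 4 shares of $42,000: Gemma, Ximena, Kofi, and Yseult each take $42,000.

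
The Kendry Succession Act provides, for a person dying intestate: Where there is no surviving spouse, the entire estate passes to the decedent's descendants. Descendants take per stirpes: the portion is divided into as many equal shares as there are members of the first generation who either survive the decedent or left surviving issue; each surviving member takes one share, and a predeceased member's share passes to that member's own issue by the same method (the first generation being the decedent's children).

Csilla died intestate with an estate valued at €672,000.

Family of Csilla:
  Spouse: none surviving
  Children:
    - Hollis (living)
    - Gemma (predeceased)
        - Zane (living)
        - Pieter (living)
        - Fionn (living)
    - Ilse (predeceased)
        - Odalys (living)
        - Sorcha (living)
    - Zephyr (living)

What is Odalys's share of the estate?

Odalys receives €84,000.

The entire €672,000 passes to the descendants.
That amount (€672,000) is divided into 4 shares of €168,000: Hollis and Zephyr each take €168,000; Gemma's €168,000 share passes to Gemma's issue; Ilse's €168,000 share passes to Ilse's issue.
Gemma's share (€168,000) is divided into 3 shares of €56,000: Zane, Pieter, and Fionn each take €56,000.
Ilse's share (€168,000) is divided into 2 shares of €84,000: Odalys and Sorcha each take €84,000.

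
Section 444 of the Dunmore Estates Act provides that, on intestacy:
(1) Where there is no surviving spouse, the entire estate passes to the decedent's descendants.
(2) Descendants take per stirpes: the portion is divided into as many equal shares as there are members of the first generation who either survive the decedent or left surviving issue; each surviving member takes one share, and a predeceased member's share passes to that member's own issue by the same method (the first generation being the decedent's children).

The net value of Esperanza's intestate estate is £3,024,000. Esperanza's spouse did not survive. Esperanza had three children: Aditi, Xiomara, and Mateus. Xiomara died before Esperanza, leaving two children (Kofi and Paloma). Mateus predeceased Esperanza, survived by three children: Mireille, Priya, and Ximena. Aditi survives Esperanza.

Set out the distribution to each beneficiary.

The entire £3,024,000 passes to the descendants.
That amount (£3,024,000) is divided into 3 shares of £1,008,000: Aditi takes £1,008,000; Xiomara's £1,008,000 share passes to Xiomara's issue; Mateus's £1,008,000 share passes to Mateus's issue.
Xiomara's share (£1,008,000) is divided into 2 shares of £504,000: Kofi and Paloma each take £504,000.
Mateus's share (£1,008,000) is divided into 3 shares of £336,000: Mireille, Priya, and Ximena each take £336,000.

Aditi: £1,008,000; Kofi: £504,000; Paloma: £504,000; Mireille: £336,000; Priya: £336,000; Ximena: £336,000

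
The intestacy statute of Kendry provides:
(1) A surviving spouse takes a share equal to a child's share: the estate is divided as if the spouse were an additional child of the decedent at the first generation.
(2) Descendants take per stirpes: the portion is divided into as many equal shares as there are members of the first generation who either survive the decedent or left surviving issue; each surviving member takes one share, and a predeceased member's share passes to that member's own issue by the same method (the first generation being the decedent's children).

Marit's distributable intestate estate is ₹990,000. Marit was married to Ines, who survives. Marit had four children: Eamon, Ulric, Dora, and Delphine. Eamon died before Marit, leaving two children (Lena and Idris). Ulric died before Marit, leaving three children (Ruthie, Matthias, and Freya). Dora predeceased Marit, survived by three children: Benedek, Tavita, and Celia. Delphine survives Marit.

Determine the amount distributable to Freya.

Freya receives ₹66,000.

The spouse counts as an additional share at the children's level, so there are 5 primary shares of ₹198,000. Ines takes one such share (₹198,000).
The children's combined portion (₹792,000) is divided into 4 shares of ₹198,000: Delphine takes ₹198,000; Eamon's ₹198,000 share passes to Eamon's issue; Ulric's ₹198,000 share passes to Ulric's issue; Dora's ₹198,000 share passes to Dora's issue.
Eamon's share (₹198,000) is divided into 2 shares of ₹99,000: Lena and Idris each take ₹99,000.
Ulric's share (₹198,000) is divided into 3 shares of ₹66,000: Ruthie, Matthias, and Freya each take ₹66,000.
Dora's share (₹198,000) is divided into 3 shares of ₹66,000: Benedek, Tavita, and Celia each take ₹66,000.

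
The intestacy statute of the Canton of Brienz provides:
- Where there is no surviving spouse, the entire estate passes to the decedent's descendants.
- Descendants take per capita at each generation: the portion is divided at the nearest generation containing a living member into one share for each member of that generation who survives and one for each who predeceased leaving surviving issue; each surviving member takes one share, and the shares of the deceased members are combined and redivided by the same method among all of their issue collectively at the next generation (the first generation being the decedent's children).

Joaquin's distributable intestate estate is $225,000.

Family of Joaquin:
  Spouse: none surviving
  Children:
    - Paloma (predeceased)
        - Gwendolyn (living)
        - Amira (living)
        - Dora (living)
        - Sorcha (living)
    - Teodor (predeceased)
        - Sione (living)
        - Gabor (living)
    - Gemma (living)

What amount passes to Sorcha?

Sorcha receives $25,000.

The entire $225,000 passes to the descendants.
That amount ($225,000) is divided at the children's generation into 3 shares of $75,000. Gemma takes $75,000. The 2 shares of the deceased (Paloma and Teodor) are combined into a pool of $150,000.
That pool ($150,000) is divided at the grandchildren's generation equally among Gwendolyn, Amira, Dora, Sorcha, Sione, and Gabor: $25,000 each.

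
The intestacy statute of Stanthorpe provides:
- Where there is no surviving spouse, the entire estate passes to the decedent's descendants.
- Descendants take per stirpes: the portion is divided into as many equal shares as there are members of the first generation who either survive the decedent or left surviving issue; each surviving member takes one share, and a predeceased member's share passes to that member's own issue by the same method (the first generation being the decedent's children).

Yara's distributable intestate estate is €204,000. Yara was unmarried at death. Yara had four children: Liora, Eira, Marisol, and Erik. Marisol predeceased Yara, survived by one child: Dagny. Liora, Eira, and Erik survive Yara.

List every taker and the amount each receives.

The entire €204,000 passes to the descendants.
That amount (€204,000) is divided into 4 shares of €51,000: Liora, Eira, and Erik each take €51,000; Marisol's €51,000 share passes to Marisol's issue.
Marisol's share (€51,000) passes entirely to Dagny.

Liora: €51,000; Eira: €51,000; Dagny: €51,000; Erik: €51,000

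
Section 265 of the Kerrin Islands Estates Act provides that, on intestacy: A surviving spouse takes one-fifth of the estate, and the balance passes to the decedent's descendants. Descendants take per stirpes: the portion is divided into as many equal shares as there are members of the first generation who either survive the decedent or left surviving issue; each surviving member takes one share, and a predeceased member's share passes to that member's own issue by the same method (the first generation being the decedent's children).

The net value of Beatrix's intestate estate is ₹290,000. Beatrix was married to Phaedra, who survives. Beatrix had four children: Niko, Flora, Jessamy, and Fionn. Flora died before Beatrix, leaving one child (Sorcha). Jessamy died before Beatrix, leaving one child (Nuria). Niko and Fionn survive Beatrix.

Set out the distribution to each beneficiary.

Phaedra takes one-fifth of ₹290,000 = ₹58,000. The remaining ₹232,000 passes to the descendants.
The descendants' portion (₹232,000) is divided into 4 shares of ₹58,000: Niko and Fionn each take ₹58,000; Flora's ₹58,000 share passes to Flora's issue; Jessamy's ₹58,000 share passes to Jessamy's issue.
Flora's share (₹58,000) passes entirely to Sorcha.
Jessamy's share (₹58,000) passes entirely to Nuria.

Phaedra: ₹58,000; Niko: ₹58,000; Sorcha: ₹58,000; Nuria: ₹58,000; Fionn: ₹58,000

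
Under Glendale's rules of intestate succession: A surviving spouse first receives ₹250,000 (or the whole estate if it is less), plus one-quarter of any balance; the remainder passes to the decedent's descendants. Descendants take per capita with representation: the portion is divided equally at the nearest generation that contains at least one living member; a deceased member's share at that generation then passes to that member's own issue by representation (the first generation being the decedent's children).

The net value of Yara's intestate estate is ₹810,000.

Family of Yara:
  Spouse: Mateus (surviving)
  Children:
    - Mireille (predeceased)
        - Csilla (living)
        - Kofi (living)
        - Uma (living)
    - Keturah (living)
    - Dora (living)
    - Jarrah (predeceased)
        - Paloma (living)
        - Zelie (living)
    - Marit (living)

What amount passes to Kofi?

Mateus first takes ₹250,000, leaving a balance of ₹560,000. Mateus then takes one-quarter of the balance (₹140,000), for a total of ₹390,000. The remaining ₹420,000 passes to the descendants.
The descendants' portion (₹420,000) is divided into 5 shares of ₹84,000: Keturah, Dora, and Marit each take ₹84,000; Mireille's ₹84,000 share passes to Mireille's issue; Jarrah's ₹84,000 share passes to Jarrah's issue.
Mireille's share (₹84,000) is divided into 3 shares of ₹28,000: Csilla, Kofi, and Uma each take ₹28,000.
Jarrah's share (₹84,000) is divided into 2 shares of ₹42,000: Paloma and Zelie each take ₹42,000.

Kofi receives ₹28,000.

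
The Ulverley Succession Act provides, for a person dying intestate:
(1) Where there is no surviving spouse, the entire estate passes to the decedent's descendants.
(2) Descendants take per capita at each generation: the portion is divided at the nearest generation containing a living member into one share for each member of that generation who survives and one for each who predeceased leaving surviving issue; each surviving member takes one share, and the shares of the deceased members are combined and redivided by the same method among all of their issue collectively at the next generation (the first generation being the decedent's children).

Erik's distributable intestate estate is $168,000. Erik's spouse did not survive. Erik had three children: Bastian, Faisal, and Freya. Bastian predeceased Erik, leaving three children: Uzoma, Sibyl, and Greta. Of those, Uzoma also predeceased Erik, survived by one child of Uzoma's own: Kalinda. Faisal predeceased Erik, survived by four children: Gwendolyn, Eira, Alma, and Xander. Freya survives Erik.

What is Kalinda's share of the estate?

Kalinda receives $16,000.

The entire $168,000 passes to the descendants.
That amount ($168,000) is divided at the children's generation into 3 shares of $56,000. Freya takes $56,000. The 2 shares of the deceased (Bastian and Faisal) are combined into a pool of $112,000.
That pool ($112,000) is divided at the grandchildren's generation into 7 shares of $16,000. Sibyl, Greta, Gwendolyn, Eira, Alma, and Xander each take $16,000. The remaining share for the deceased Uzoma ($16,000) is carried to the next generation.
That pool ($16,000) passes entirely to Kalinda, the sole taker at the great-grandchildren's generation.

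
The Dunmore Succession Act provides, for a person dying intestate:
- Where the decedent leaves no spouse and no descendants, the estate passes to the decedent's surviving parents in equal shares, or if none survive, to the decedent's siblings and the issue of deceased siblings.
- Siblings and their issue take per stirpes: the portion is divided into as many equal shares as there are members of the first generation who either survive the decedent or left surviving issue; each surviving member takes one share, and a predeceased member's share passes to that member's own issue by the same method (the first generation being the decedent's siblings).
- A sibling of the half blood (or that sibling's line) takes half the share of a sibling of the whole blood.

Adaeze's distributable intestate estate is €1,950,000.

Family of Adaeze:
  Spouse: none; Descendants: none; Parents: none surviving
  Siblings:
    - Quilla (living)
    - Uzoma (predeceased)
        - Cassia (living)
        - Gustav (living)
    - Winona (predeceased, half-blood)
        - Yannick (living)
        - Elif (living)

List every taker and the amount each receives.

The entire €1,950,000 passes to the siblings and their issue.
Counting each half-blood sibling's line as half a unit, there are 5/2 units in €1,950,000, so one unit is €780,000. Whole-blood lines (Quilla and Uzoma) take €780,000 each; half-blood lines (Winona) take €390,000 each.
Uzoma's share (€780,000) is divided into 2 shares of €390,000: Cassia and Gustav each take €390,000.
Winona's share (€390,000) is divided into 2 shares of €195,000: Yannick and Elif each take €195,000.

Quilla: €780,000; Cassia: €390,000; Gustav: €390,000; Yannick: €195,000; Elif: €195,000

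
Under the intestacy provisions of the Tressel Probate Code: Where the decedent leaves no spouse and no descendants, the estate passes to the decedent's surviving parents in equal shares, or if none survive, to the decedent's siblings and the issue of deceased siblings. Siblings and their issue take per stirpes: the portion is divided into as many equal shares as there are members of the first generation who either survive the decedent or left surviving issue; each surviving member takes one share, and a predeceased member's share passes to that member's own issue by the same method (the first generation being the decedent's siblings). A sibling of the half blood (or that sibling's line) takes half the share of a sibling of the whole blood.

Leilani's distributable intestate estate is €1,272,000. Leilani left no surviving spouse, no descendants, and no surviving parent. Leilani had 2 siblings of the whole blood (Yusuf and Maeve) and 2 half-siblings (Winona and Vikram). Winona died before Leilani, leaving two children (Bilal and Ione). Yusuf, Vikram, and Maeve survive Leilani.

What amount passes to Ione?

The entire €1,272,000 passes to the siblings and their issue.
Counting each half-blood sibling's line as half a unit, there are 3 units in €1,272,000, so one unit is €424,000. Whole-blood lines (Yusuf and Maeve) take €424,000 each; half-blood lines (Winona and Vikram) take €212,000 each.
Winona's share (€212,000) is divided into 2 shares of €106,000: Bilal and Ione each take €106,000.

Ione receives €106,000.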